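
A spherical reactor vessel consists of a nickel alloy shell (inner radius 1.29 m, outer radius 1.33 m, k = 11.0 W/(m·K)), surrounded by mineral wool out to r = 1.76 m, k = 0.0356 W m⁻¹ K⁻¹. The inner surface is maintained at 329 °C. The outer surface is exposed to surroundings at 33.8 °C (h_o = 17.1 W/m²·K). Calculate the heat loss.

Q = 716 W

Resistance network (inner→outer):
  R_nickel alloy = (1/1.29 − 1/1.33)/(4πk) = 0.02331/(4π·11.0) = 1.687×10^-4 K/W
  R_mineral wool = (1/1.33 − 1/1.76)/(4πk) = 0.1837/(4π·0.0356) = 0.4106 K/W
  R_conv,out = 1/(4πr²h) = 1/(4π·1.76²·17.1) = 0.001502 K/W
ΣR = 1.687×10^-4 + 0.4106 + 0.001502 = 0.4123 K/W
Q = ΔT/ΣR = (329 °C − 33.8 °C)/0.4123 = 716 W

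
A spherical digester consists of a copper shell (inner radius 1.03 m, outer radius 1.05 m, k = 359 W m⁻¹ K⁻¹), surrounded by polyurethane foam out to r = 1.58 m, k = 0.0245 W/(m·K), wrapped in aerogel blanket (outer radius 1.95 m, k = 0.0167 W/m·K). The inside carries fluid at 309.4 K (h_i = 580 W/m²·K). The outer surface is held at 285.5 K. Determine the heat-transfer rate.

Q = 14.8 W

Resistance network (inner→outer):
  R_conv,in = 1/(4πr²h) = 1/(4π·1.03²·580) = 1.293×10^-4 K/W
  R_copper = (1/1.03 − 1/1.05)/(4πk) = 0.01849/(4π·359) = 4.099×10^-6 K/W
  R_polyurethane foam = (1/1.05 − 1/1.58)/(4πk) = 0.3195/(4π·0.0245) = 1.038 K/W
  R_aerogel blanket = (1/1.58 − 1/1.95)/(4πk) = 0.1201/(4π·0.0167) = 0.5722 K/W
ΣR = 1.293×10^-4 + 4.099×10^-6 + 1.038 + 0.5722 = 1.610 K/W
Q = ΔT/ΣR = (309.4 K − 285.5 K)/1.610 = 14.8 W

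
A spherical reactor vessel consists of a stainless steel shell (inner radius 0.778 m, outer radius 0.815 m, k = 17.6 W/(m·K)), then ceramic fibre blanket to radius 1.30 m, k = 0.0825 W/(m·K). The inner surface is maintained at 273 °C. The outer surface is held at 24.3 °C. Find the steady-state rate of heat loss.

Treat each layer as a resistance in series:
  R_stainless steel = (1/0.778 − 1/0.815)/(4πk) = 0.05835/(4π·17.6) = 2.638×10^-4 K/W
  R_ceramic fibre blanket = (1/0.815 − 1/1.30)/(4πk) = 0.4578/(4π·0.0825) = 0.4415 K/W
ΣR = 2.638×10^-4 + 0.4415 = 0.4418 K/W
Q = ΔT/ΣR = (273 °C − 24.3 °C)/0.4418 = 563 W

Q = 563 W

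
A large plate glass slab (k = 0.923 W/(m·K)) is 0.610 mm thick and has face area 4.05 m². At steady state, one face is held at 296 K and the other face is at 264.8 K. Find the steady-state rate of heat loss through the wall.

Q = kA·ΔT/L = 0.923 × 4.05 × |296 K − 264.8 K| / 6.10×10^-4 = 1.91×10^5 W

Q = 1.91×10^5 W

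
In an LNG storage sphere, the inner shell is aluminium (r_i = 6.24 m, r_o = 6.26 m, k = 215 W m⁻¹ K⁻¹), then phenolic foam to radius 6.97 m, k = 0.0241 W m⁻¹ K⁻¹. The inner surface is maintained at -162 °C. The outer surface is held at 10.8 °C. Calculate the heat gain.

Q = 3.22 kW

Treat each layer as a resistance in series:
  R_aluminium = (1/6.24 − 1/6.26)/(4πk) = 5.120×10^-4/(4π·215) = 1.895×10^-7 K/W
  R_phenolic foam = (1/6.26 − 1/6.97)/(4πk) = 0.01627/(4π·0.0241) = 0.05373 K/W
ΣR = 1.895×10^-7 + 0.05373 = 0.05373 K/W
Q = ΔT/ΣR = (-162 °C − 10.8 °C)/0.05373 = -3220 W
(Negative Q ⇒ heat flows inward; heat gain = 3220 W.)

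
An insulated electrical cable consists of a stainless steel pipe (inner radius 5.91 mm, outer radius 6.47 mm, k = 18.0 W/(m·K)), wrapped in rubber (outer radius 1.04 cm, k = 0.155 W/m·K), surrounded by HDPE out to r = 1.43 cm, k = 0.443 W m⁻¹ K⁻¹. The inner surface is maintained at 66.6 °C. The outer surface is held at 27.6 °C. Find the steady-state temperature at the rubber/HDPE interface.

Resistance network (inner→outer):
  R'_stainless steel = ln(0.00647/0.00591)/(2πk) = 0.09053/(2π·18.0) = 8.005×10^-4 m·K/W
  R'_rubber = ln(0.0104/0.00647)/(2πk) = 0.4746/(2π·0.155) = 0.4874 m·K/W
  R'_HDPE = ln(0.0143/0.0104)/(2πk) = 0.3185/(2π·0.443) = 0.1144 m·K/W
ΣR = 8.005×10^-4 + 0.4874 + 0.1144 = 0.6026 m·K/W
Q' = ΔT/ΣR = (66.6 °C − 27.6 °C)/0.6026 = 64.72 W/m
From the inner boundary to the rubber/HDPE interface, ΣR_partial = 0.4882 m·K/W.
T_interface = T_in − Q'·ΣR_partial = 66.6 °C − (64.72)(0.4882) = 35.0 °C

T = 35.0 °C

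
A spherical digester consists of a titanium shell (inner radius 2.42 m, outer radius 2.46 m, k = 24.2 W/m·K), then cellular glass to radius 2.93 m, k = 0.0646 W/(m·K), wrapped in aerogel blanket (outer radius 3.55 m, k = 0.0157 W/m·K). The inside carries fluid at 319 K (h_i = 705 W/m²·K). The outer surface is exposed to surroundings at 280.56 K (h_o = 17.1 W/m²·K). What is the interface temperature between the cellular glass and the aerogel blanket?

Series thermal resistances, inner to outer:
  R_conv,in = 1/(4πr²h) = 1/(4π·2.42²·705) = 1.927×10^-5 K/W
  R_titanium = (1/2.42 − 1/2.46)/(4πk) = 0.006719/(4π·24.2) = 2.209×10^-5 K/W
  R_cellular glass = (1/2.46 − 1/2.93)/(4πk) = 0.06521/(4π·0.0646) = 0.08033 K/W
  R_aerogel blanket = (1/2.93 − 1/3.55)/(4πk) = 0.05961/(4π·0.0157) = 0.3021 K/W
  R_conv,out = 1/(4πr²h) = 1/(4π·3.55²·17.1) = 3.693×10^-4 K/W
ΣR = 1.927×10^-5 + 2.209×10^-5 + 0.08033 + 0.3021 + 3.693×10^-4 = 0.3828 K/W
Q = ΔT/ΣR = (319 K − 280.56 K)/0.3828 = 100.4 W
From the inner boundary to the cellular glass/aerogel blanket interface, ΣR_partial = 0.08037 K/W.
T_interface = T_in − Q·ΣR_partial = 319 K − (100.4)(0.08037) = 310.9 K

T = 310.9 K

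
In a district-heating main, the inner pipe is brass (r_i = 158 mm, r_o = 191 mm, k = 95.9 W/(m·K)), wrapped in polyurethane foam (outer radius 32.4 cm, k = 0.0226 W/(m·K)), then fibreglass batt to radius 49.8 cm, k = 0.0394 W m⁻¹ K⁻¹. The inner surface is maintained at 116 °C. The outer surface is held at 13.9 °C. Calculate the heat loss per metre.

Series thermal resistances, inner to outer:
  R'_brass = ln(0.191/0.158)/(2πk) = 0.1897/(2π·95.9) = 3.148×10^-4 m·K/W
  R'_polyurethane foam = ln(0.324/0.191)/(2πk) = 0.5285/(2π·0.0226) = 3.722 m·K/W
  R'_fibreglass batt = ln(0.498/0.324)/(2πk) = 0.4299/(2π·0.0394) = 1.736 m·K/W
ΣR = 3.148×10^-4 + 3.722 + 1.736 = 5.458 m·K/W
Q' = ΔT/ΣR = (116 °C − 13.9 °C)/5.458 = 18.7 W/m

Q' = 18.7 W/m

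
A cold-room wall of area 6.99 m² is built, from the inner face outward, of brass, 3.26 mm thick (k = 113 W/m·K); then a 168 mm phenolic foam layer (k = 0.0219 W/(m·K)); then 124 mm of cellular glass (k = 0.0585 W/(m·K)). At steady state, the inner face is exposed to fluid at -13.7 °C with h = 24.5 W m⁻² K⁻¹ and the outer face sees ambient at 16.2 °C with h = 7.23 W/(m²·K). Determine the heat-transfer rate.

Q = 21.0 W

Series thermal resistances, inner to outer:
  R_conv,in = 1/(hA) = 1/(24.5·6.99) = 0.005839 K/W
  R_brass = L/(kA) = 0.00326/(113·6.99) = 4.127×10^-6 K/W
  R_phenolic foam = L/(kA) = 0.168/(0.0219·6.99) = 1.097 K/W
  R_cellular glass = L/(kA) = 0.124/(0.0585·6.99) = 0.3032 K/W
  R_conv,out = 1/(hA) = 1/(7.23·6.99) = 0.01979 K/W
ΣR = 0.005839 + 4.127×10^-6 + 1.097 + 0.3032 + 0.01979 = 1.426 K/W
Q = ΔT/ΣR = (-13.7 °C − 16.2 °C)/1.426 = -21.0 W
(Negative Q ⇒ heat flows inward; heat gain = 21.0 W.)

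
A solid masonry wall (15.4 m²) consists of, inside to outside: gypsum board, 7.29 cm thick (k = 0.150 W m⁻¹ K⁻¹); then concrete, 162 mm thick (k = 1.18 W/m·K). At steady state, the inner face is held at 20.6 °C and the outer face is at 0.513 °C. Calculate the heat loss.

Q = 496 W

Treat each layer as a resistance in series:
  R_gypsum board = L/(kA) = 0.0729/(0.150·15.4) = 0.03156 K/W
  R_concrete = L/(kA) = 0.162/(1.18·15.4) = 0.008915 K/W
ΣR = 0.03156 + 0.008915 = 0.04047 K/W
Q = ΔT/ΣR = (20.6 °C − 0.513 °C)/0.04047 = 496 W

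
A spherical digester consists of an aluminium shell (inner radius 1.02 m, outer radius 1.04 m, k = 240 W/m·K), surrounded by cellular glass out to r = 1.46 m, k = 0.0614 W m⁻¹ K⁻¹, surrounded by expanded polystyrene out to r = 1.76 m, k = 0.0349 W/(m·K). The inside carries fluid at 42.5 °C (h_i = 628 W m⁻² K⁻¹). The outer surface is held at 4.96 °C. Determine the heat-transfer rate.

Resistance network (inner→outer):
  R_conv,in = 1/(4πr²h) = 1/(4π·1.02²·628) = 1.218×10^-4 K/W
  R_aluminium = (1/1.02 − 1/1.04)/(4πk) = 0.01885/(4π·240) = 6.251×10^-6 K/W
  R_cellular glass = (1/1.04 − 1/1.46)/(4πk) = 0.2766/(4π·0.0614) = 0.3585 K/W
  R_expanded polystyrene = (1/1.46 − 1/1.76)/(4πk) = 0.1167/(4π·0.0349) = 0.2662 K/W
ΣR = 1.218×10^-4 + 6.251×10^-6 + 0.3585 + 0.2662 = 0.6248 K/W
Q = ΔT/ΣR = (42.5 °C − 4.96 °C)/0.6248 = 60.1 W

Q = 60.1 W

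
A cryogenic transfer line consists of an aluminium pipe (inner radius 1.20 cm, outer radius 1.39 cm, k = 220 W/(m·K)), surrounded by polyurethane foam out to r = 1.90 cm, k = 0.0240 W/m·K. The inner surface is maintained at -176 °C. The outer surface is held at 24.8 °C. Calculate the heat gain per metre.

Series thermal resistances, inner to outer:
  R'_aluminium = ln(0.0139/0.0120)/(2πk) = 0.1470/(2π·220) = 1.063×10^-4 m·K/W
  R'_polyurethane foam = ln(0.0190/0.0139)/(2πk) = 0.3126/(2π·0.0240) = 2.073 m·K/W
ΣR = 1.063×10^-4 + 2.073 = 2.073 m·K/W
Q' = ΔT/ΣR = (-176 °C − 24.8 °C)/2.073 = -96.9 W/m
(Negative Q' ⇒ heat flows inward; heat gain = 96.9 W/m.)

Q' = 96.9 W/m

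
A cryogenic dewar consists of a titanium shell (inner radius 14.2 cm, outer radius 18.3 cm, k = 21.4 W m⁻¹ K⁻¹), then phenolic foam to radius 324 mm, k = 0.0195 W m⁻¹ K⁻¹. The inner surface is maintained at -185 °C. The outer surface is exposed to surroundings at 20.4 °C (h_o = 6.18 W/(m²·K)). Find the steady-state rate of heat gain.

Resistance network (inner→outer):
  R_titanium = (1/0.142 − 1/0.183)/(4πk) = 1.578/(4π·21.4) = 0.005867 K/W
  R_phenolic foam = (1/0.183 − 1/0.324)/(4πk) = 2.378/(4π·0.0195) = 9.705 K/W
  R_conv,out = 1/(4πr²h) = 1/(4π·0.324²·6.18) = 0.1227 K/W
ΣR = 0.005867 + 9.705 + 0.1227 = 9.834 K/W
Q = ΔT/ΣR = (-185 °C − 20.4 °C)/9.834 = -20.9 W
(Negative Q ⇒ heat flows inward; heat gain = 20.9 W.)

Q = 20.9 W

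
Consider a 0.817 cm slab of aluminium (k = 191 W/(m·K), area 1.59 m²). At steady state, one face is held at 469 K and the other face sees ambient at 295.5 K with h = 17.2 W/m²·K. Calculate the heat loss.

Q = 4.74 kW

Series thermal resistances, inner to outer:
  R_aluminium = L/(kA) = 0.00817/(191·1.59) = 2.690×10^-5 K/W
  R_conv,out = 1/(hA) = 1/(17.2·1.59) = 0.03657 K/W
ΣR = 2.690×10^-5 + 0.03657 = 0.03660 K/W
Q = ΔT/ΣR = (469 K − 295.5 K)/0.03660 = 4740 W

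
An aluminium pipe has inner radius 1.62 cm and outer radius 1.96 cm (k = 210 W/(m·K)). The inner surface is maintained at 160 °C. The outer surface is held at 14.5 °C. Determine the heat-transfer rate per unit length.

Q' = 2πk·ΔT/ln(r₂/r₁) = 2π × 210 × 145.5 / ln(0.0196/0.0162) = 1.01×10^6 W/m

Q' = 1.01×10^6 W/m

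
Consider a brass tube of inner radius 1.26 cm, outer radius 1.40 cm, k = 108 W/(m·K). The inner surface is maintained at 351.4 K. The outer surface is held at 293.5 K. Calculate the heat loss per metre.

Q' = 3.73×10^5 W/m

Q' = 2πk·ΔT/ln(r₂/r₁) = 2π × 108 × 57.9 / ln(0.0140/0.0126) = 3.73×10^5 W/m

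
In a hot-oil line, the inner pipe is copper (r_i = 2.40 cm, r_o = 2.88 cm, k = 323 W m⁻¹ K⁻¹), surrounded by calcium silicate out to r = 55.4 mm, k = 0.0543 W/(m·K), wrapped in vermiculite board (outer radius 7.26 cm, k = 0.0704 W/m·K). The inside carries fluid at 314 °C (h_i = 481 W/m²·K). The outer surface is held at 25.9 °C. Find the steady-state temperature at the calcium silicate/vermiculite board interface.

T = 95.2 °C

Series thermal resistances, inner to outer:
  R'_conv,in = 1/(2πr h) = 1/(2π·0.0240·481) = 0.01379 m·K/W
  R'_copper = ln(0.0288/0.0240)/(2πk) = 0.1823/(2π·323) = 8.984×10^-5 m·K/W
  R'_calcium silicate = ln(0.0554/0.0288)/(2πk) = 0.6542/(2π·0.0543) = 1.917 m·K/W
  R'_vermiculite board = ln(0.0726/0.0554)/(2πk) = 0.2704/(2π·0.0704) = 0.6113 m·K/W
ΣR = 0.01379 + 8.984×10^-5 + 1.917 + 0.6113 = 2.542 m·K/W
Q' = ΔT/ΣR = (314 °C − 25.9 °C)/2.542 = 113.3 W/m
From the inner boundary to the calcium silicate/vermiculite board interface, ΣR_partial = 1.931 m·K/W.
T_interface = T_in − Q'·ΣR_partial = 314 °C − (113.3)(1.931) = 95.2 °C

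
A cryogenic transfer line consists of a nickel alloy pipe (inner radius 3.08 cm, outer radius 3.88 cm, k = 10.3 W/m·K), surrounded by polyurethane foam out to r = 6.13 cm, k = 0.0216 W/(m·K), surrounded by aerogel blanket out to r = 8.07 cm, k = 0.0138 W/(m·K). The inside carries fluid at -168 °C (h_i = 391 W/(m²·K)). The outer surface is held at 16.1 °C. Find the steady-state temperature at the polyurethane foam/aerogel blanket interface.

Series thermal resistances, inner to outer:
  R'_conv,in = 1/(2πr h) = 1/(2π·0.0308·391) = 0.01322 m·K/W
  R'_nickel alloy = ln(0.0388/0.0308)/(2πk) = 0.2309/(2π·10.3) = 0.003568 m·K/W
  R'_polyurethane foam = ln(0.0613/0.0388)/(2πk) = 0.4574/(2π·0.0216) = 3.370 m·K/W
  R'_aerogel blanket = ln(0.0807/0.0613)/(2πk) = 0.2750/(2π·0.0138) = 3.171 m·K/W
ΣR = 0.01322 + 0.003568 + 3.370 + 3.171 = 6.558 m·K/W
Q' = ΔT/ΣR = (-168 °C − 16.1 °C)/6.558 = -28.07 W/m
From the inner boundary to the polyurethane foam/aerogel blanket interface, ΣR_partial = 3.387 m·K/W.
T_interface = T_in − Q'·ΣR_partial = -168 °C − (-28.07)(3.387) = -72.9 °C

T = -72.9 °C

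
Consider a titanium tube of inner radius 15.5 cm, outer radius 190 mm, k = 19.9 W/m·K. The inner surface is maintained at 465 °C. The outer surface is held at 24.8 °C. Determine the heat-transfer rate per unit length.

Q' = 2πk·ΔT/ln(r₂/r₁) = 2π × 19.9 × 440.2 / ln(0.190/0.155) = 2.70×10^5 W/m

Q' = 270 kW/m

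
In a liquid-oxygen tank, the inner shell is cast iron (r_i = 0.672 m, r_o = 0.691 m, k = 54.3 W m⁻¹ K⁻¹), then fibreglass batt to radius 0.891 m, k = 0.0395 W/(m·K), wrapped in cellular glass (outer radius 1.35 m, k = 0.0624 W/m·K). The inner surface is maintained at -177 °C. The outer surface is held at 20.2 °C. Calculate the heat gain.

Series thermal resistances, inner to outer:
  R_cast iron = (1/0.672 − 1/0.691)/(4πk) = 0.04092/(4π·54.3) = 5.996×10^-5 K/W
  R_fibreglass batt = (1/0.691 − 1/0.891)/(4πk) = 0.3248/(4π·0.0395) = 0.6544 K/W
  R_cellular glass = (1/0.891 − 1/1.35)/(4πk) = 0.3816/(4π·0.0624) = 0.4866 K/W
ΣR = 5.996×10^-5 + 0.6544 + 0.4866 = 1.141 K/W
Q = ΔT/ΣR = (-177 °C − 20.2 °C)/1.141 = -173 W
(Negative Q ⇒ heat flows inward; heat gain = 173 W.)

Q = 173 W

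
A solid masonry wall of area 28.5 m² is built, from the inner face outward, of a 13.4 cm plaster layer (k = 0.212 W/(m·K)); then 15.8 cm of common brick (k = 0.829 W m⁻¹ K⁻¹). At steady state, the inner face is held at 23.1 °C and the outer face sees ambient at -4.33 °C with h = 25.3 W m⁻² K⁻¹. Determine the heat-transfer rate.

Resistance network (inner→outer):
  R_plaster = L/(kA) = 0.134/(0.212·28.5) = 0.02218 K/W
  R_common brick = L/(kA) = 0.158/(0.829·28.5) = 0.006687 K/W
  R_conv,out = 1/(hA) = 1/(25.3·28.5) = 0.001387 K/W
ΣR = 0.02218 + 0.006687 + 0.001387 = 0.03025 K/W
Q = ΔT/ΣR = (23.1 °C − -4.33 °C)/0.03025 = 907 W

Q = 907 W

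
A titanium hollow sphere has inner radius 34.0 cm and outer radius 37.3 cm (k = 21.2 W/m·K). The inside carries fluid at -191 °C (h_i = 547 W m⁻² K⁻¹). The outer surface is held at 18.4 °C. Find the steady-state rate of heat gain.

Q = 93.7 kW

Series thermal resistances, inner to outer:
  R_conv,in = 1/(4πr²h) = 1/(4π·0.340²·547) = 0.001258 K/W
  R_titanium = (1/0.340 − 1/0.373)/(4πk) = 0.2602/(4π·21.2) = 9.767×10^-4 K/W
ΣR = 0.001258 + 9.767×10^-4 = 0.002235 K/W
Q = ΔT/ΣR = (-191 °C − 18.4 °C)/0.002235 = -93700 W
(Negative Q ⇒ heat flows inward; heat gain = 93700 W.)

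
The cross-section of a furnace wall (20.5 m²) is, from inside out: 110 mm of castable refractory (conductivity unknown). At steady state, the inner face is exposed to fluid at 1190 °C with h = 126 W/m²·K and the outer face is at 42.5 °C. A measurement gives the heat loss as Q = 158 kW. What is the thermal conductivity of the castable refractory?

ΣR = ΔT/Q = |1190 − 42.5|/1.58×10^5 = 0.007263 K/W
Known resistances:
  R_conv,in = 1/(hA) = 1/(126·20.5) = 3.871×10^-4 K/W
R_castable refractory = ΣR − ΣR_known = 0.007263 − 3.871×10^-4 = 0.006876 K/W
L/(kA) = 0.006876 ⇒ k = 0.110/(0.006876·20.5) = 0.780 W/m·K

k = 0.780 W/m·K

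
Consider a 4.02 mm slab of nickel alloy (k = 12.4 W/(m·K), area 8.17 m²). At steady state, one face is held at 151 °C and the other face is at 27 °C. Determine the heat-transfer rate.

Q = kA·ΔT/L = 12.4 × 8.17 × |151 °C − 27 °C| / 0.00402 = 3.12×10^6 W

Q = 3.12×10^6 W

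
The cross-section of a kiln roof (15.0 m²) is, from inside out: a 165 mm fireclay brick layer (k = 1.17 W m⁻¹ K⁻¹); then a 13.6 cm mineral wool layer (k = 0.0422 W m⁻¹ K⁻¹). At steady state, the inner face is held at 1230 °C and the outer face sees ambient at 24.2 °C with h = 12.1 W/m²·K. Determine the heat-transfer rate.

Q = 5.25 kW

Resistance network (inner→outer):
  R_fireclay brick = L/(kA) = 0.165/(1.17·15.0) = 0.009402 K/W
  R_mineral wool = L/(kA) = 0.136/(0.0422·15.0) = 0.2148 K/W
  R_conv,out = 1/(hA) = 1/(12.1·15.0) = 0.005510 K/W
ΣR = 0.009402 + 0.2148 + 0.005510 = 0.2297 K/W
Q = ΔT/ΣR = (1230 °C − 24.2 °C)/0.2297 = 5250 W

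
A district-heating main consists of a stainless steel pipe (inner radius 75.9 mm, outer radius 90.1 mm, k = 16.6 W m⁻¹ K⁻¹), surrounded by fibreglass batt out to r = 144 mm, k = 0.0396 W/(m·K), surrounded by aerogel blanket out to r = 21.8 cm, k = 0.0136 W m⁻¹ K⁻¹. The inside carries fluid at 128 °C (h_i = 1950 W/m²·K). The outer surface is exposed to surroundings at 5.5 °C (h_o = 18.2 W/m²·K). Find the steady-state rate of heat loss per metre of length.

Resistance network (inner→outer):
  R'_conv,in = 1/(2πr h) = 1/(2π·0.0759·1950) = 0.001075 m·K/W
  R'_stainless steel = ln(0.0901/0.0759)/(2πk) = 0.1715/(2π·16.6) = 0.001644 m·K/W
  R'_fibreglass batt = ln(0.144/0.0901)/(2πk) = 0.4689/(2π·0.0396) = 1.885 m·K/W
  R'_aerogel blanket = ln(0.218/0.144)/(2πk) = 0.4147/(2π·0.0136) = 4.853 m·K/W
  R'_conv,out = 1/(2πr h) = 1/(2π·0.218·18.2) = 0.04011 m·K/W
ΣR = 0.001075 + 0.001644 + 1.885 + 4.853 + 0.04011 = 6.781 m·K/W
Q' = ΔT/ΣR = (128 °C − 5.5 °C)/6.781 = 18.1 W/m

Q' = 18.1 W/m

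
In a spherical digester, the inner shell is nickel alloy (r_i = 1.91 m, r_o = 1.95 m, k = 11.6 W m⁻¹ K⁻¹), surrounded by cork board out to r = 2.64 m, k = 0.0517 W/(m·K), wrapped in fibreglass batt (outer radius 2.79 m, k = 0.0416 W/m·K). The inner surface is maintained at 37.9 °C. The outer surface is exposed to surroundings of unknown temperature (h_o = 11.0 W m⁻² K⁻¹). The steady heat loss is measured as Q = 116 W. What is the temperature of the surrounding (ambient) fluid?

Sum the resistances:
  R_nickel alloy = (1/1.91 − 1/1.95)/(4πk) = 0.01074/(4π·11.6) = 7.368×10^-5 K/W
  R_cork board = (1/1.95 − 1/2.64)/(4πk) = 0.1340/(4π·0.0517) = 0.2063 K/W
  R_fibreglass batt = (1/2.64 − 1/2.79)/(4πk) = 0.02036/(4π·0.0416) = 0.03896 K/W
  R_conv,out = 1/(4πr²h) = 1/(4π·2.79²·11.0) = 9.294×10^-4 K/W
ΣR = 0.2463 K/W
ΔT = Q·ΣR = 116 × 0.2463 = 28.57 K
Heat flows outward, so T_out = T_in − ΔT = 37.9 − 28.57 = 9.33 °C

T_out = 9.33 °C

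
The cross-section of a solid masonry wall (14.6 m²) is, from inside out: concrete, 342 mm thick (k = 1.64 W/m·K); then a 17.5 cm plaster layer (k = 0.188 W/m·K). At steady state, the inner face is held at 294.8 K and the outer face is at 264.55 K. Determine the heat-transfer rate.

Q = 388 W

Resistance network (inner→outer):
  R_concrete = L/(kA) = 0.342/(1.64·14.6) = 0.01428 K/W
  R_plaster = L/(kA) = 0.175/(0.188·14.6) = 0.06376 K/W
ΣR = 0.01428 + 0.06376 = 0.07804 K/W
Q = ΔT/ΣR = (294.8 K − 264.55 K)/0.07804 = 388 W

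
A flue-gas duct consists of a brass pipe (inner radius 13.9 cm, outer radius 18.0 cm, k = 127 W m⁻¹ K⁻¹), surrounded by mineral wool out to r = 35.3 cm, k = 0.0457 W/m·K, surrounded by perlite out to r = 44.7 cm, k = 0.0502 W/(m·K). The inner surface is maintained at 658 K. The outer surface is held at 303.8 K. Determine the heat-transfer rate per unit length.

Series thermal resistances, inner to outer:
  R'_brass = ln(0.180/0.139)/(2πk) = 0.2585/(2π·127) = 3.239×10^-4 m·K/W
  R'_mineral wool = ln(0.353/0.180)/(2πk) = 0.6735/(2π·0.0457) = 2.346 m·K/W
  R'_perlite = ln(0.447/0.353)/(2πk) = 0.2361/(2π·0.0502) = 0.7485 m·K/W
ΣR = 3.239×10^-4 + 2.346 + 0.7485 = 3.095 m·K/W
Q' = ΔT/ΣR = (658 K − 303.8 K)/3.095 = 114 W/m

Q' = 114 W/m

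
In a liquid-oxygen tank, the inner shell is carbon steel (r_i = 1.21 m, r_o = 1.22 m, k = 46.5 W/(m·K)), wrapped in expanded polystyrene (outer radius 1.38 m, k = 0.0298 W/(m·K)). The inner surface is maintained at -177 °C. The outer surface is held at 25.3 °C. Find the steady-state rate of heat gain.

Q = 797 W

Treat each layer as a resistance in series:
  R_carbon steel = (1/1.21 − 1/1.22)/(4πk) = 0.006774/(4π·46.5) = 1.159×10^-5 K/W
  R_expanded polystyrene = (1/1.22 − 1/1.38)/(4πk) = 0.09503/(4π·0.0298) = 0.2538 K/W
ΣR = 1.159×10^-5 + 0.2538 = 0.2538 K/W
Q = ΔT/ΣR = (-177 °C − 25.3 °C)/0.2538 = -797 W
(Negative Q ⇒ heat flows inward; heat gain = 797 W.)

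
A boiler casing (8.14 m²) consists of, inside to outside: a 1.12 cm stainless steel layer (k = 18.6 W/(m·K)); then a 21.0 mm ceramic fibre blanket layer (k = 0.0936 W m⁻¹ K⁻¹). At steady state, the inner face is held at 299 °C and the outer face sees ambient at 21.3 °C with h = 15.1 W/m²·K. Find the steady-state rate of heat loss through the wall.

Q = 7.76 kW

Treat each layer as a resistance in series:
  R_stainless steel = L/(kA) = 0.0112/(18.6·8.14) = 7.397×10^-5 K/W
  R_ceramic fibre blanket = L/(kA) = 0.0210/(0.0936·8.14) = 0.02756 K/W
  R_conv,out = 1/(hA) = 1/(15.1·8.14) = 0.008136 K/W
ΣR = 7.397×10^-5 + 0.02756 + 0.008136 = 0.03577 K/W
Q = ΔT/ΣR = (299 °C − 21.3 °C)/0.03577 = 7760 W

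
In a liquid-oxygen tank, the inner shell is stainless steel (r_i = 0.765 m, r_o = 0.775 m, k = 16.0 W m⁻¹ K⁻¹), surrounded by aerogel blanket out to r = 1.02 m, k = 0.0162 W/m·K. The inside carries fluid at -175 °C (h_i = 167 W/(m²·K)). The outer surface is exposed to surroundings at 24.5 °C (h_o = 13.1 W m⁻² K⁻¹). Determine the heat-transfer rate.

Q = 130 W

Series thermal resistances, inner to outer:
  R_conv,in = 1/(4πr²h) = 1/(4π·0.765²·167) = 8.142×10^-4 K/W
  R_stainless steel = (1/0.765 − 1/0.775)/(4πk) = 0.01687/(4π·16.0) = 8.389×10^-5 K/W
  R_aerogel blanket = (1/0.775 − 1/1.02)/(4πk) = 0.3099/(4π·0.0162) = 1.522 K/W
  R_conv,out = 1/(4πr²h) = 1/(4π·1.02²·13.1) = 0.005839 K/W
ΣR = 8.142×10^-4 + 8.389×10^-5 + 1.522 + 0.005839 = 1.529 K/W
Q = ΔT/ΣR = (-175 °C − 24.5 °C)/1.529 = -130 W
(Negative Q ⇒ heat flows inward; heat gain = 130 W.)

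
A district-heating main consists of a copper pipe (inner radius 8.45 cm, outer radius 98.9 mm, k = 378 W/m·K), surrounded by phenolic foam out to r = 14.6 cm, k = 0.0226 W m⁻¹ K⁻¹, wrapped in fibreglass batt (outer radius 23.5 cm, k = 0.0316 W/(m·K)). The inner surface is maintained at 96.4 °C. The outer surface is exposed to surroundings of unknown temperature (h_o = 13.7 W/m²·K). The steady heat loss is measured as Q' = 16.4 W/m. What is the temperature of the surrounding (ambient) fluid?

T_out = 11.3 °C

Sum the resistances:
  R'_copper = ln(0.0989/0.0845)/(2πk) = 0.1574/(2π·378) = 6.625×10^-5 m·K/W
  R'_phenolic foam = ln(0.146/0.0989)/(2πk) = 0.3895/(2π·0.0226) = 2.743 m·K/W
  R'_fibreglass batt = ln(0.235/0.146)/(2πk) = 0.4760/(2π·0.0316) = 2.397 m·K/W
  R'_conv,out = 1/(2πr h) = 1/(2π·0.235·13.7) = 0.04943 m·K/W
ΣR = 5.190 m·K/W
ΔT = Q'·ΣR = 16.4 × 5.190 = 85.12 K
Heat flows outward, so T_out = T_in − ΔT = 96.4 − 85.12 = 11.3 °C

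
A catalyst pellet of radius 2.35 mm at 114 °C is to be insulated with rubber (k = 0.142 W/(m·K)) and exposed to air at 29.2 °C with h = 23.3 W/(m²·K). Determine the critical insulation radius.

r_cr = 1.22 cm

For a sphere, r_cr = 2k_ins/h = 2·0.142/23.3 = 0.0122 m = 1.22 cm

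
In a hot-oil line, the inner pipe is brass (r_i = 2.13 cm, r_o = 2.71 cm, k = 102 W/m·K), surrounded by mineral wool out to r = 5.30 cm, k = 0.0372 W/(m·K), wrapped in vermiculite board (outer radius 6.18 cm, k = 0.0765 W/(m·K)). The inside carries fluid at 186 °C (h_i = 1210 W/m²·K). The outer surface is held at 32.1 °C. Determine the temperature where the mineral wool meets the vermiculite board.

T = 47.5 °C

Resistance network (inner→outer):
  R'_conv,in = 1/(2πr h) = 1/(2π·0.0213·1210) = 0.006175 m·K/W
  R'_brass = ln(0.0271/0.0213)/(2πk) = 0.2408/(2π·102) = 3.758×10^-4 m·K/W
  R'_mineral wool = ln(0.0530/0.0271)/(2πk) = 0.6708/(2π·0.0372) = 2.870 m·K/W
  R'_vermiculite board = ln(0.0618/0.0530)/(2πk) = 0.1536/(2π·0.0765) = 0.3196 m·K/W
ΣR = 0.006175 + 3.758×10^-4 + 2.870 + 0.3196 = 3.196 m·K/W
Q' = ΔT/ΣR = (186 °C − 32.1 °C)/3.196 = 48.15 W/m
From the inner boundary to the mineral wool/vermiculite board interface, ΣR_partial = 2.877 m·K/W.
T_interface = T_in − Q'·ΣR_partial = 186 °C − (48.15)(2.877) = 47.5 °C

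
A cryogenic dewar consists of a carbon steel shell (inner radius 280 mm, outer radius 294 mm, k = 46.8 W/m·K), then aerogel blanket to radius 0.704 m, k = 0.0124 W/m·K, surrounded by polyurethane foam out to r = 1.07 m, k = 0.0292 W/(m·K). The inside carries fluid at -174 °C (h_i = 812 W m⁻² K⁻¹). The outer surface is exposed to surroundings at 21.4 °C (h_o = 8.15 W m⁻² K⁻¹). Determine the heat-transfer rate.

Q = 13.9 W

Treat each layer as a resistance in series:
  R_conv,in = 1/(4πr²h) = 1/(4π·0.280²·812) = 0.001250 K/W
  R_carbon steel = (1/0.280 − 1/0.294)/(4πk) = 0.1701/(4π·46.8) = 2.892×10^-4 K/W
  R_aerogel blanket = (1/0.294 − 1/0.704)/(4πk) = 1.981/(4π·0.0124) = 12.71 K/W
  R_polyurethane foam = (1/0.704 − 1/1.07)/(4πk) = 0.4859/(4π·0.0292) = 1.324 K/W
  R_conv,out = 1/(4πr²h) = 1/(4π·1.07²·8.15) = 0.008528 K/W
ΣR = 0.001250 + 2.892×10^-4 + 12.71 + 1.324 + 0.008528 = 14.04 K/W
Q = ΔT/ΣR = (-174 °C − 21.4 °C)/14.04 = -13.9 W
(Negative Q ⇒ heat flows inward; heat gain = 13.9 W.)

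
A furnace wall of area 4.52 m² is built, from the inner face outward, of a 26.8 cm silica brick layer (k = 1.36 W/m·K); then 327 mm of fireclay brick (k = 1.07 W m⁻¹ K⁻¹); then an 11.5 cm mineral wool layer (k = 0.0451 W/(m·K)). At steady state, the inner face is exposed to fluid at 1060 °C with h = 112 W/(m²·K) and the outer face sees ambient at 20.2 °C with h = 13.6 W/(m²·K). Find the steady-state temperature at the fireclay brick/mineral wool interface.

T = 890 °C

Series thermal resistances, inner to outer:
  R_conv,in = 1/(hA) = 1/(112·4.52) = 0.001975 K/W
  R_silica brick = L/(kA) = 0.268/(1.36·4.52) = 0.04360 K/W
  R_fireclay brick = L/(kA) = 0.327/(1.07·4.52) = 0.06761 K/W
  R_mineral wool = L/(kA) = 0.115/(0.0451·4.52) = 0.5641 K/W
  R_conv,out = 1/(hA) = 1/(13.6·4.52) = 0.01627 K/W
ΣR = 0.001975 + 0.04360 + 0.06761 + 0.5641 + 0.01627 = 0.6936 K/W
Q = ΔT/ΣR = (1060 °C − 20.2 °C)/0.6936 = 1499 W
From the inner boundary to the fireclay brick/mineral wool interface, ΣR_partial = 0.1132 K/W.
T_interface = T_in − Q·ΣR_partial = 1060 °C − (1499)(0.1132) = 890 °C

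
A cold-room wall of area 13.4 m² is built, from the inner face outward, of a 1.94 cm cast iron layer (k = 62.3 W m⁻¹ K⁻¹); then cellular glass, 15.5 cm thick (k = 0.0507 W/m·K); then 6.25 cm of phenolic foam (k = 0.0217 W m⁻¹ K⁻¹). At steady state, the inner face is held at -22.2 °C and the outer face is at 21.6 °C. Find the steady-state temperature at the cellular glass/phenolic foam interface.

T = 0.35 °C

Resistance network (inner→outer):
  R_cast iron = L/(kA) = 0.0194/(62.3·13.4) = 2.324×10^-5 K/W
  R_cellular glass = L/(kA) = 0.155/(0.0507·13.4) = 0.2281 K/W
  R_phenolic foam = L/(kA) = 0.0625/(0.0217·13.4) = 0.2149 K/W
ΣR = 2.324×10^-5 + 0.2281 + 0.2149 = 0.4430 K/W
Q = ΔT/ΣR = (-22.2 °C − 21.6 °C)/0.4430 = -98.87 W
From the inner boundary to the cellular glass/phenolic foam interface, ΣR_partial = 0.2281 K/W.
T_interface = T_in − Q·ΣR_partial = -22.2 °C − (-98.87)(0.2281) = 0.35 °C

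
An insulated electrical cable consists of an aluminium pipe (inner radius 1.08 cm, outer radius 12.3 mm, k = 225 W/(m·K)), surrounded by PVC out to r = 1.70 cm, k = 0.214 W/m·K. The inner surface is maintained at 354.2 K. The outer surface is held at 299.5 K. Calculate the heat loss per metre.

Treat each layer as a resistance in series:
  R'_aluminium = ln(0.0123/0.0108)/(2πk) = 0.1301/(2π·225) = 9.199×10^-5 m·K/W
  R'_PVC = ln(0.0170/0.0123)/(2πk) = 0.3236/(2π·0.214) = 0.2407 m·K/W
ΣR = 9.199×10^-5 + 0.2407 = 0.2408 m·K/W
Q' = ΔT/ΣR = (354.2 K − 299.5 K)/0.2408 = 227 W/m

Q' = 227 W/m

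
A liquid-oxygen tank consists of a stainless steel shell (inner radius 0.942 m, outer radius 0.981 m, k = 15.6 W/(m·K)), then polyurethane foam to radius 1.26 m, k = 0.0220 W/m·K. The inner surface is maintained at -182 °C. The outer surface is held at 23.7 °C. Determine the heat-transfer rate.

Q = 252 W

Treat each layer as a resistance in series:
  R_stainless steel = (1/0.942 − 1/0.981)/(4πk) = 0.04220/(4π·15.6) = 2.153×10^-4 K/W
  R_polyurethane foam = (1/0.981 − 1/1.26)/(4πk) = 0.2257/(4π·0.0220) = 0.8165 K/W
ΣR = 2.153×10^-4 + 0.8165 = 0.8167 K/W
Q = ΔT/ΣR = (-182 °C − 23.7 °C)/0.8167 = -252 W
(Negative Q ⇒ heat flows inward; heat gain = 252 W.)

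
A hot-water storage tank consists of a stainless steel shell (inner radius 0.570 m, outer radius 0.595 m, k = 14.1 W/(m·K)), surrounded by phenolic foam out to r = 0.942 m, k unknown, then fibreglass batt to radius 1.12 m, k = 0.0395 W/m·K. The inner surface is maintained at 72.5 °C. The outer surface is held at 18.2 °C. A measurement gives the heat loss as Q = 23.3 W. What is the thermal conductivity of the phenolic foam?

k = 0.0248 W/m·K

ΣR = ΔT/Q = |72.5 − 18.2|/23.3 = 2.330 K/W
Known resistances:
  R_stainless steel = (1/0.570 − 1/0.595)/(4πk) = 0.07371/(4π·14.1) = 4.160×10^-4 K/W
  R_fibreglass batt = (1/0.942 − 1/1.12)/(4πk) = 0.1687/(4π·0.0395) = 0.3399 K/W
R_phenolic foam = ΣR − ΣR_known = 2.330 − 0.3403 = 1.990 K/W
(1/r₁−1/r₂)/(4πk) = 1.990 ⇒ k = 0.6191/(4π·1.990) = 0.0248 W/m·K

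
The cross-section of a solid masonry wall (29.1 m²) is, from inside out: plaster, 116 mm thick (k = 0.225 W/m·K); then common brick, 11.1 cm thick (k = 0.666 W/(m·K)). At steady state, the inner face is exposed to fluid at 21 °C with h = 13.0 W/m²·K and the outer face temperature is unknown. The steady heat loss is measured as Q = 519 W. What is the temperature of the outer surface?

Series resistances:
  R_conv,in = 1/(hA) = 1/(13.0·29.1) = 0.002643 K/W
  R_plaster = L/(kA) = 0.116/(0.225·29.1) = 0.01772 K/W
  R_common brick = L/(kA) = 0.111/(0.666·29.1) = 0.005727 K/W
ΣR = 0.02609 K/W
ΔT = Q·ΣR = 519 × 0.02609 = 13.54 K
Heat flows outward, so T_out = T_in − ΔT = 21 − 13.54 = 7.46 °C

T_out = 7.46 °C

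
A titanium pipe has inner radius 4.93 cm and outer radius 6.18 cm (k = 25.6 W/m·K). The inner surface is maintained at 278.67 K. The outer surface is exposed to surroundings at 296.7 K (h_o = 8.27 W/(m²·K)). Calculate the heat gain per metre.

Q' = 57.6 W/m

Series thermal resistances, inner to outer:
  R'_titanium = ln(0.0618/0.0493)/(2πk) = 0.2260/(2π·25.6) = 0.001405 m·K/W
  R'_conv,out = 1/(2πr h) = 1/(2π·0.0618·8.27) = 0.3114 m·K/W
ΣR = 0.001405 + 0.3114 = 0.3128 m·K/W
Q' = ΔT/ΣR = (278.67 K − 296.7 K)/0.3128 = -57.6 W/m
(Negative Q' ⇒ heat flows inward; heat gain = 57.6 W/m.)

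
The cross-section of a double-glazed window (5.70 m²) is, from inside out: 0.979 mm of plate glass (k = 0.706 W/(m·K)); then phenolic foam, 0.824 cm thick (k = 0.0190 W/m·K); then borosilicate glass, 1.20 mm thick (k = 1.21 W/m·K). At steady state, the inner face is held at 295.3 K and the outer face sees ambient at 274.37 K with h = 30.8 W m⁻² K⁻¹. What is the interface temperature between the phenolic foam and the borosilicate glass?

Resistance network (inner→outer):
  R_plate glass = L/(kA) = 9.79×10^-4/(0.706·5.70) = 2.433×10^-4 K/W
  R_phenolic foam = L/(kA) = 0.00824/(0.0190·5.70) = 0.07608 K/W
  R_borosilicate glass = L/(kA) = 0.00120/(1.21·5.70) = 1.740×10^-4 K/W
  R_conv,out = 1/(hA) = 1/(30.8·5.70) = 0.005696 K/W
ΣR = 2.433×10^-4 + 0.07608 + 1.740×10^-4 + 0.005696 = 0.08219 K/W
Q = ΔT/ΣR = (295.3 K − 274.37 K)/0.08219 = 254.7 W
From the inner boundary to the phenolic foam/borosilicate glass interface, ΣR_partial = 0.07632 K/W.
T_interface = T_in − Q·ΣR_partial = 295.3 K − (254.7)(0.07632) = 275.86 K

T = 275.86 K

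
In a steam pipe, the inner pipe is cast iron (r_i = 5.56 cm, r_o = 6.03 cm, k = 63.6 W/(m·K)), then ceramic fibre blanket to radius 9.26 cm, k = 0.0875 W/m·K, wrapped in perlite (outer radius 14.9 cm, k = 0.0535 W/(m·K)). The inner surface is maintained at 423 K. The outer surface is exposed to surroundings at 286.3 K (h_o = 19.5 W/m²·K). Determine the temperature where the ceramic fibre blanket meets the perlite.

Resistance network (inner→outer):
  R'_cast iron = ln(0.0603/0.0556)/(2πk) = 0.08115/(2π·63.6) = 2.031×10^-4 m·K/W
  R'_ceramic fibre blanket = ln(0.0926/0.0603)/(2πk) = 0.4290/(2π·0.0875) = 0.7802 m·K/W
  R'_perlite = ln(0.149/0.0926)/(2πk) = 0.4757/(2π·0.0535) = 1.415 m·K/W
  R'_conv,out = 1/(2πr h) = 1/(2π·0.149·19.5) = 0.05478 m·K/W
ΣR = 2.031×10^-4 + 0.7802 + 1.415 + 0.05478 = 2.250 m·K/W
Q' = ΔT/ΣR = (423 K − 286.3 K)/2.250 = 60.76 W/m
From the inner boundary to the ceramic fibre blanket/perlite interface, ΣR_partial = 0.7804 m·K/W.
T_interface = T_in − Q'·ΣR_partial = 423 K − (60.76)(0.7804) = 376 K

T = 376 K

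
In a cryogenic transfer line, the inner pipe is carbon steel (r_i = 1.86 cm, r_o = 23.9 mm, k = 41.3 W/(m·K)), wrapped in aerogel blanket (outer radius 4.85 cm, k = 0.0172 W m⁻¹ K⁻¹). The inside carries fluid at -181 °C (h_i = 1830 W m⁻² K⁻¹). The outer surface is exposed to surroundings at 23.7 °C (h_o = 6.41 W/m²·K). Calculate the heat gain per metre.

Resistance network (inner→outer):
  R'_conv,in = 1/(2πr h) = 1/(2π·0.0186·1830) = 0.004676 m·K/W
  R'_carbon steel = ln(0.0239/0.0186)/(2πk) = 0.2507/(2π·41.3) = 9.662×10^-4 m·K/W
  R'_aerogel blanket = ln(0.0485/0.0239)/(2πk) = 0.7077/(2π·0.0172) = 6.548 m·K/W
  R'_conv,out = 1/(2πr h) = 1/(2π·0.0485·6.41) = 0.5119 m·K/W
ΣR = 0.004676 + 9.662×10^-4 + 6.548 + 0.5119 = 7.066 m·K/W
Q' = ΔT/ΣR = (-181 °C − 23.7 °C)/7.066 = -29.0 W/m
(Negative Q' ⇒ heat flows inward; heat gain = 29.0 W/m.)

Q' = 29.0 W/m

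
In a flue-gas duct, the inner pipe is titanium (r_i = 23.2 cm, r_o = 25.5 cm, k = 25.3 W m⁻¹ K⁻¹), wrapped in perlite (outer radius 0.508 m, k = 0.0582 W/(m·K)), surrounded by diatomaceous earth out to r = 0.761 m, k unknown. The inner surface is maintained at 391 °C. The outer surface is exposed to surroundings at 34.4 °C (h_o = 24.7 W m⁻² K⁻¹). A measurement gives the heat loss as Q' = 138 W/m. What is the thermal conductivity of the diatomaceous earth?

ΣR = ΔT/Q' = |391 − 34.4|/138 = 2.584 m·K/W
Known resistances:
  R'_titanium = ln(0.255/0.232)/(2πk) = 0.09453/(2π·25.3) = 5.946×10^-4 m·K/W
  R'_perlite = ln(0.508/0.255)/(2πk) = 0.6892/(2π·0.0582) = 1.885 m·K/W
  R'_conv,out = 1/(2πr h) = 1/(2π·0.761·24.7) = 0.008467 m·K/W
R_diatomaceous earth = ΣR − ΣR_known = 2.584 − 1.894 = 0.6900 m·K/W
ln(r₂/r₁)/(2πk) = 0.6900 ⇒ k = 0.4042/(2π·0.6900) = 0.0932 W/m·K

k = 0.0932 W/m·K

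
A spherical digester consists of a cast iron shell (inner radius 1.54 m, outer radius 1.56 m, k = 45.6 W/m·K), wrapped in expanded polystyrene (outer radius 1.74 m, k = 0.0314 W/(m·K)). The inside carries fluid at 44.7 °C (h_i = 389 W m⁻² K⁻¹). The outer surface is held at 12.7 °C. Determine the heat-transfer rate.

Q = 190 W

Resistance network (inner→outer):
  R_conv,in = 1/(4πr²h) = 1/(4π·1.54²·389) = 8.626×10^-5 K/W
  R_cast iron = (1/1.54 − 1/1.56)/(4πk) = 0.008325/(4π·45.6) = 1.453×10^-5 K/W
  R_expanded polystyrene = (1/1.56 − 1/1.74)/(4πk) = 0.06631/(4π·0.0314) = 0.1681 K/W
ΣR = 8.626×10^-5 + 1.453×10^-5 + 0.1681 = 0.1682 K/W
Q = ΔT/ΣR = (44.7 °C − 12.7 °C)/0.1682 = 190 W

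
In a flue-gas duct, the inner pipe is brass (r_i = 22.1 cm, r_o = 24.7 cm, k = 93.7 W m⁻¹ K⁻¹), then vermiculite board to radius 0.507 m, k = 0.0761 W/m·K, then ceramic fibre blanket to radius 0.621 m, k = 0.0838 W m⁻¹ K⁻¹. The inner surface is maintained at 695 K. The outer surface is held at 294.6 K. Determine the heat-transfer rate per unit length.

Treat each layer as a resistance in series:
  R'_brass = ln(0.247/0.221)/(2πk) = 0.1112/(2π·93.7) = 1.889×10^-4 m·K/W
  R'_vermiculite board = ln(0.507/0.247)/(2πk) = 0.7191/(2π·0.0761) = 1.504 m·K/W
  R'_ceramic fibre blanket = ln(0.621/0.507)/(2πk) = 0.2028/(2π·0.0838) = 0.3852 m·K/W
ΣR = 1.889×10^-4 + 1.504 + 0.3852 = 1.889 m·K/W
Q' = ΔT/ΣR = (695 K − 294.6 K)/1.889 = 212 W/m

Q' = 212 W/m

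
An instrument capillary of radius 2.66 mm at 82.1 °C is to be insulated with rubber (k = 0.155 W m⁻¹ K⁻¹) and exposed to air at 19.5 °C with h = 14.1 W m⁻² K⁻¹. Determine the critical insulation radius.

For a cylinder, r_cr = k_ins/h = 0.155/14.1 = 0.0110 m = 1.10 cm

r_cr = 1.10 cm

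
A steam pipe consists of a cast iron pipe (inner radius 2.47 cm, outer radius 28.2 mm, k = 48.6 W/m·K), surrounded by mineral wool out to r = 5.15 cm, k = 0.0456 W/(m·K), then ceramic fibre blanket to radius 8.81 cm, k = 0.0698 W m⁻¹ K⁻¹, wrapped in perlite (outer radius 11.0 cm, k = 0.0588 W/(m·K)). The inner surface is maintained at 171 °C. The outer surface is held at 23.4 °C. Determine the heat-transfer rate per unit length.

Q' = 37.6 W/m

Treat each layer as a resistance in series:
  R'_cast iron = ln(0.0282/0.0247)/(2πk) = 0.1325/(2π·48.6) = 4.340×10^-4 m·K/W
  R'_mineral wool = ln(0.0515/0.0282)/(2πk) = 0.6023/(2π·0.0456) = 2.102 m·K/W
  R'_ceramic fibre blanket = ln(0.0881/0.0515)/(2πk) = 0.5369/(2π·0.0698) = 1.224 m·K/W
  R'_perlite = ln(0.110/0.0881)/(2πk) = 0.2220/(2π·0.0588) = 0.6009 m·K/W
ΣR = 4.340×10^-4 + 2.102 + 1.224 + 0.6009 = 3.927 m·K/W
Q' = ΔT/ΣR = (171 °C − 23.4 °C)/3.927 = 37.6 W/m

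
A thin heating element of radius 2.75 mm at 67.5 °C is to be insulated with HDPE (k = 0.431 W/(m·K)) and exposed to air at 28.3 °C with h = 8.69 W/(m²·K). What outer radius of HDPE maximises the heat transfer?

For a cylinder, r_cr = k_ins/h = 0.431/8.69 = 0.0496 m = 4.96 cm

r_cr = 4.96 cm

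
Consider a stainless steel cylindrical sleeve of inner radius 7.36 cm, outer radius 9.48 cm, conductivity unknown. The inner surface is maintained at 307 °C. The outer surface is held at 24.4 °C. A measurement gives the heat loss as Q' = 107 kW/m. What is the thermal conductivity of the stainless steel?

ΣR = ΔT/Q' = |307 − 24.4|/1.07×10^5 = 0.002641 m·K/W
ln(r₂/r₁)/(2πk) = 0.002641 ⇒ k = 0.2531/(2π·0.002641) = 15.3 W/m·K

k = 15.3 W/m·K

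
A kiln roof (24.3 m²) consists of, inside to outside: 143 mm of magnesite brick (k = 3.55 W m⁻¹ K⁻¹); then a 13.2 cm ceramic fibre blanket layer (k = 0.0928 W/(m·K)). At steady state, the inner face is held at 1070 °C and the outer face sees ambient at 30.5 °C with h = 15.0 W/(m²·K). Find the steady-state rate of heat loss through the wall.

Q = 16500 W

Resistance network (inner→outer):
  R_magnesite brick = L/(kA) = 0.143/(3.55·24.3) = 0.001658 K/W
  R_ceramic fibre blanket = L/(kA) = 0.132/(0.0928·24.3) = 0.05854 K/W
  R_conv,out = 1/(hA) = 1/(15.0·24.3) = 0.002743 K/W
ΣR = 0.001658 + 0.05854 + 0.002743 = 0.06294 K/W
Q = ΔT/ΣR = (1070 °C − 30.5 °C)/0.06294 = 16500 W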